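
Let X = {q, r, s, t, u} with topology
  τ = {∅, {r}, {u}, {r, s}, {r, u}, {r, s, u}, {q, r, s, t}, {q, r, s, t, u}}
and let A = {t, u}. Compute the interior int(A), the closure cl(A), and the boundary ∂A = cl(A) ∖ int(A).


int(A) = {u}, cl(A) = {q, t, u}, ∂A = {q, t}.

Closed sets in (X, τ) are complements of opens:
  closed(X, τ) = {∅, {u}, {q, t}, {q, s, t}, {q, t, u}, {q, r, s, t}, {q, s, t, u}, {q, r, s, t, u}}.
int(A) = ⋃ {U ∈ τ : U ⊆ A}. Opens contained in A: ∅, {u}.
Taking the union of these: int(A) = {u}.
cl(A) = ⋂ {C closed : A ⊆ C}. Closed sets containing A: {q, t, u}, {q, s, t, u}, {q, r, s, t, u}.
Intersecting these: cl(A) = {q, t, u}.
∂A = cl(A) ∖ int(A) = {q, t, u} ∖ {u} = {q, t}.


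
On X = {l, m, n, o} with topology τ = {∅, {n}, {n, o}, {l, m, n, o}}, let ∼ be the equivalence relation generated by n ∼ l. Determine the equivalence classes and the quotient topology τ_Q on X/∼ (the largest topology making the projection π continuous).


X/∼ = {[l=n], [m], [o]}; |τ_Q| = 2.

Equivalence classes: [l=n], [m], [o].
Quotient map π: X → X/∼ sends l ↦ [l=n], m ↦ [m], n ↦ [l=n], o ↦ [o].
For each subset V ⊆ X/∼, compute π^{-1}(V) ⊆ X and check whether π^{-1}(V) ∈ τ. V is open in τ_Q iff π^{-1}(V) ∈ τ.
  V = {}: π^{-1}(V) = ∅ ∈ τ ✓.
  V = {[l=n]}: π^{-1}(V) = {l, n} ∉ τ ✗.
  V = {[m]}: π^{-1}(V) = {m} ∉ τ ✗.
  V = {[l=n], [m]}: π^{-1}(V) = {l, m, n} ∉ τ ✗.
  V = {[o]}: π^{-1}(V) = {o} ∉ τ ✗.
  V = {[l=n], [o]}: π^{-1}(V) = {l, n, o} ∉ τ ✗.
  V = {[m], [o]}: π^{-1}(V) = {m, o} ∉ τ ✗.
  V = {[l=n], [m], [o]}: π^{-1}(V) = {l, m, n, o} ∈ τ ✓.
Open sets in the quotient: τ_Q = {{}, {[l=n], [m], [o]}} (2 elements).


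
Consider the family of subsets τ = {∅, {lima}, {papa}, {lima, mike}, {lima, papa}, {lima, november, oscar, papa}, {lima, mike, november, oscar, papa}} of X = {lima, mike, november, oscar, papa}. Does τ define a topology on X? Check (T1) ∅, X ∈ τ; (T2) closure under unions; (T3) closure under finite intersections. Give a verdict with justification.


τ is NOT a topology on X.

Axiom (T1): ∅ ∈ τ? Yes; X ∈ τ? Yes.
Axiom (T2/T3): check pairwise unions and intersections of members of τ.
Counterexample for (T2): {papa} ∪ {lima, mike} = {lima, mike, papa} ∉ τ. Therefore τ is NOT a topology.


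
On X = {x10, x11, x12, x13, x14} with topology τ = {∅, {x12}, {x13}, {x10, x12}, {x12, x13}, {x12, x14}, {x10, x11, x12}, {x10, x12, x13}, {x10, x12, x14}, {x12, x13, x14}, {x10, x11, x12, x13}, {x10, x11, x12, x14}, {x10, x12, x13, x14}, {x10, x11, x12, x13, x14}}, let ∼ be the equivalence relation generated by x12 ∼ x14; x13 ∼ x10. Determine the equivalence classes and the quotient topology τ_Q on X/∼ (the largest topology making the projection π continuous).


X/∼ = {[x10=x13], [x11], [x12=x14]}; |τ_Q| = 4.

Equivalence classes: [x10=x13], [x11], [x12=x14].
Quotient map π: X → X/∼ sends x10 ↦ [x10=x13], x11 ↦ [x11], x12 ↦ [x12=x14], x13 ↦ [x10=x13], x14 ↦ [x12=x14].
For each subset V ⊆ X/∼, compute π^{-1}(V) ⊆ X and check whether π^{-1}(V) ∈ τ. V is open in τ_Q iff π^{-1}(V) ∈ τ.
  V = {}: π^{-1}(V) = ∅ ∈ τ ✓.
  V = {[x10=x13]}: π^{-1}(V) = {x10, x13} ∉ τ ✗.
  V = {[x11]}: π^{-1}(V) = {x11} ∉ τ ✗.
  V = {[x10=x13], [x11]}: π^{-1}(V) = {x10, x11, x13} ∉ τ ✗.
  V = {[x12=x14]}: π^{-1}(V) = {x12, x14} ∈ τ ✓.
  V = {[x10=x13], [x12=x14]}: π^{-1}(V) = {x10, x12, x13, x14} ∈ τ ✓.
  V = {[x11], [x12=x14]}: π^{-1}(V) = {x11, x12, x14} ∉ τ ✗.
  V = {[x10=x13], [x11], [x12=x14]}: π^{-1}(V) = {x10, x11, x12, x13, x14} ∈ τ ✓.
Open sets in the quotient: τ_Q = {{}, {[x12=x14]}, {[x10=x13], [x12=x14]}, {[x10=x13], [x11], [x12=x14]}} (4 elements).


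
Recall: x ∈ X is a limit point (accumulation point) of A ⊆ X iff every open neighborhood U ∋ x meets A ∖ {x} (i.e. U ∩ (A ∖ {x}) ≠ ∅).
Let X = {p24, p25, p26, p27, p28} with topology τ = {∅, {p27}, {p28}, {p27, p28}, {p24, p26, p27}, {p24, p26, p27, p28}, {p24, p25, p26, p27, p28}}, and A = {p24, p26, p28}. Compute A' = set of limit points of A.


A' = {p24, p25, p26}

For each x ∈ X, list the open sets U ∈ τ with x ∈ U, then check whether U ∩ (A ∖ {x}) ≠ ∅ for every such U.
  x = p24: opens ∋ x are {p24, p26, p27}, {p24, p26, p27, p28}, {p24, p25, p26, p27, p28}; each meets A ∖ {p24}, so x IS a limit point.
  x = p25: opens ∋ x are {p24, p25, p26, p27, p28}; each meets A ∖ {p25}, so x IS a limit point.
  x = p26: opens ∋ x are {p24, p26, p27}, {p24, p26, p27, p28}, {p24, p25, p26, p27, p28}; each meets A ∖ {p26}, so x IS a limit point.
  x = p27: open {p27} ∋ x has {p27} ∩ (A ∖ {p27}) = ∅, so x is NOT a limit point.
  x = p28: open {p28} ∋ x has {p28} ∩ (A ∖ {p28}) = ∅, so x is NOT a limit point.
Collecting: A' = {p24, p25, p26}.


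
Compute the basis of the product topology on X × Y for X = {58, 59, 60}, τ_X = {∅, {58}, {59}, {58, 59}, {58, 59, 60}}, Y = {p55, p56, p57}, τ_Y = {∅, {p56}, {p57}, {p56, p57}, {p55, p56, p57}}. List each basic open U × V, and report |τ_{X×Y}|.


Basis B = {∅ × ∅, {58} × {p56}, {58} × {p57}, {59} × {p56}, {59} × {p57}, {58} × {p56, p57}, {58, 59} × {p56}, {58, 59} × {p57}, {59} × {p56, p57}, {58} × {p55, p56, p57}, {58, 59, 60} × {p56}, {58, 59, 60} × {p57}, {59} × {p55, p56, p57}, {58, 59} × {p56, p57}, {58, 59} × {p55, p56, p57}, {58, 59, 60} × {p56, p57}, {58, 59, 60} × {p55, p56, p57}}; |τ_{X×Y}| = 48.

Enumerate products U × V with U ∈ τ_X, V ∈ τ_Y (deduplicated):
  ∅ × ∅ = {} (∅)
  {58} × {p56} = {(58,p56)}
  {58} × {p57} = {(58,p57)}
  {59} × {p56} = {(59,p56)}
  {59} × {p57} = {(59,p57)}
  {58} × {p56, p57} = {(58,p56), (58,p57)}
  {58, 59} × {p56} = {(58,p56), (59,p56)}
  {58, 59} × {p57} = {(58,p57), (59,p57)}
  {59} × {p56, p57} = {(59,p56), (59,p57)}
  {58} × {p55, p56, p57} = {(58,p55), (58,p56), (58,p57)}
  {58, 59, 60} × {p56} = {(58,p56), (59,p56), (60,p56)}
  {58, 59, 60} × {p57} = {(58,p57), (59,p57), (60,p57)}
  {59} × {p55, p56, p57} = {(59,p55), (59,p56), (59,p57)}
  {58, 59} × {p56, p57} = {(58,p56), (58,p57), (59,p56), (59,p57)}
  {58, 59} × {p55, p56, p57} = {(58,p55), (58,p56), (58,p57), (59,p55), (59,p56), (59,p57)}
  {58, 59, 60} × {p56, p57} = {(58,p56), (58,p57), (59,p56), (59,p57), (60,p56), (60,p57)}
  {58, 59, 60} × {p55, p56, p57} = {(58,p55), (58,p56), (58,p57), (59,p55), (59,p56), (59,p57), (60,p55), (60,p56), (60,p57)}
These 17 distinct sets form the basis B.
Close under arbitrary unions to get τ_{X×Y}; counting gives |τ_{X×Y}| = 48.


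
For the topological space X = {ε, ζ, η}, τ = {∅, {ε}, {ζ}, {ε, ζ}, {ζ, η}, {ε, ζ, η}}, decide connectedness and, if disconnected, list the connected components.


(X, τ) is disconnected; components = [{ε}, {ζ, η}].

Find clopen sets (U ∈ τ with X ∖ U ∈ τ):
  U = ∅, X ∖ U = {ε, ζ, η} — both open, so U is clopen.
  U = {ε}, X ∖ U = {ζ, η} — both open, so U is clopen.
  U = {ζ, η}, X ∖ U = {ε} — both open, so U is clopen.
  U = {ε, ζ, η}, X ∖ U = ∅ — both open, so U is clopen.
Nontrivial clopen(s) exist: e.g. {ε}. So (X, τ) is disconnected.
Compute connected components by grouping points that agree on all clopens:
  component: {ε}
  component: {ζ, η}


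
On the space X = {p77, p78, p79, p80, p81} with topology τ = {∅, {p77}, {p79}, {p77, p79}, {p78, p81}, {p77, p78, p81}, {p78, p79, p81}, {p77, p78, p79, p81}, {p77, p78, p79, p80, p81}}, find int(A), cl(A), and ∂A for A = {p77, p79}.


int(A) = {p77, p79}, cl(A) = {p77, p79, p80}, ∂A = {p80}.

Closed sets in (X, τ) are complements of opens:
  closed(X, τ) = {∅, {p80}, {p77, p80}, {p79, p80}, {p77, p79, p80}, {p78, p80, p81}, {p77, p78, p80, p81}, {p78, p79, p80, p81}, {p77, p78, p79, p80, p81}}.
int(A) = ⋃ {U ∈ τ : U ⊆ A}. Opens contained in A: ∅, {p77}, {p79}, {p77, p79}.
Taking the union of these: int(A) = {p77, p79}.
cl(A) = ⋂ {C closed : A ⊆ C}. Closed sets containing A: {p77, p79, p80}, {p77, p78, p79, p80, p81}.
Intersecting these: cl(A) = {p77, p79, p80}.
∂A = cl(A) ∖ int(A) = {p77, p79, p80} ∖ {p77, p79} = {p80}.


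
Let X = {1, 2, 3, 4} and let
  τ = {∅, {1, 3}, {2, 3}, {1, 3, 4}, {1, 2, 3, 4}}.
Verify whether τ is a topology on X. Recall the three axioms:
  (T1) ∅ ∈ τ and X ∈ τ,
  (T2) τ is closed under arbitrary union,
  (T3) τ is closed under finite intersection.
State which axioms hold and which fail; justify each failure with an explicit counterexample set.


τ is NOT a topology on X.

Axiom (T1): ∅ ∈ τ? Yes; X ∈ τ? Yes.
Axiom (T2/T3): check pairwise unions and intersections of members of τ.
Counterexample for (T3): {1, 3} ∩ {2, 3} = {3} ∉ τ. Therefore τ is NOT a topology.


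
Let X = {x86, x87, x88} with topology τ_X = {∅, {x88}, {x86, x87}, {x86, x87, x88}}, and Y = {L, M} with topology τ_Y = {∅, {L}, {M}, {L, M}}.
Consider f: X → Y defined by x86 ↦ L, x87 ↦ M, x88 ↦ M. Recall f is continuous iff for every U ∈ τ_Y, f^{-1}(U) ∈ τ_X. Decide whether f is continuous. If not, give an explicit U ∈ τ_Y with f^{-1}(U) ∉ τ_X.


f is NOT continuous.

Compute f^{-1}(U) for each U ∈ τ_Y:
  U = ∅: f^{-1}(U) = ∅ ∈ τ_X ✓.
  U = {L}: f^{-1}(U) = {x86} ∉ τ_X ✗.
  U = {M}: f^{-1}(U) = {x87, x88} ∉ τ_X ✗.
  U = {L, M}: f^{-1}(U) = {x86, x87, x88} ∈ τ_X ✓.
Found U = {L} with f^{-1}(U) = {x86} not in τ_X. Therefore f is NOT continuous.


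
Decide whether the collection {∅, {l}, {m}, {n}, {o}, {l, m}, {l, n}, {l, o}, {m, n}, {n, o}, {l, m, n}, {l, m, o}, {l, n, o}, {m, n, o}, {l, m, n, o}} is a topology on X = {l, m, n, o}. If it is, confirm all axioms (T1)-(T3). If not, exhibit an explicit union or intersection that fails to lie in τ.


τ is NOT a topology on X.

Axiom (T1): ∅ ∈ τ? Yes; X ∈ τ? Yes.
Axiom (T2/T3): check pairwise unions and intersections of members of τ.
Counterexample for (T2): {m} ∪ {o} = {m, o} ∉ τ. Therefore τ is NOT a topology.


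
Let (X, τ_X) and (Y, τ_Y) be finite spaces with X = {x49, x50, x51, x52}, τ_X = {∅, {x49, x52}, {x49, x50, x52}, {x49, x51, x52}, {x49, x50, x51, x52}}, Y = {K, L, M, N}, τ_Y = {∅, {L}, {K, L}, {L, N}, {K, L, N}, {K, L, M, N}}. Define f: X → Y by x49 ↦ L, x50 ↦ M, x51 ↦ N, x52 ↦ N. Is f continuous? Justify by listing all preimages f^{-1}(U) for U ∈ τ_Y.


f is NOT continuous.

Compute f^{-1}(U) for each U ∈ τ_Y:
  U = ∅: f^{-1}(U) = ∅ ∈ τ_X ✓.
  U = {L}: f^{-1}(U) = {x49} ∉ τ_X ✗.
  U = {K, L}: f^{-1}(U) = {x49} ∉ τ_X ✗.
  U = {L, N}: f^{-1}(U) = {x49, x51, x52} ∈ τ_X ✓.
  U = {K, L, N}: f^{-1}(U) = {x49, x51, x52} ∈ τ_X ✓.
  U = {K, L, M, N}: f^{-1}(U) = {x49, x50, x51, x52} ∈ τ_X ✓.
Found U = {L} with f^{-1}(U) = {x49} not in τ_X. Therefore f is NOT continuous.


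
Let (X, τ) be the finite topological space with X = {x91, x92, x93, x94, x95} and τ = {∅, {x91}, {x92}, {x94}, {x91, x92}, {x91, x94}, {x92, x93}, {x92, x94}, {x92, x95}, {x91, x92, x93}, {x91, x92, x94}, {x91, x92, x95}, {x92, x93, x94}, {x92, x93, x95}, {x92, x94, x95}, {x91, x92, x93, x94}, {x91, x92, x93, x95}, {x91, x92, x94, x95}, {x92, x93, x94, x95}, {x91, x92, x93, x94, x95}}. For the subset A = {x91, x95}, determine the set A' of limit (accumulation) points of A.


A' = ∅

For each x ∈ X, list the open sets U ∈ τ with x ∈ U, then check whether U ∩ (A ∖ {x}) ≠ ∅ for every such U.
  x = x91: open {x91} ∋ x has {x91} ∩ (A ∖ {x91}) = ∅, so x is NOT a limit point.
  x = x92: open {x92} ∋ x has {x92} ∩ (A ∖ {x92}) = ∅, so x is NOT a limit point.
  x = x93: open {x92, x93} ∋ x has {x92, x93} ∩ (A ∖ {x93}) = ∅, so x is NOT a limit point.
  x = x94: open {x94} ∋ x has {x94} ∩ (A ∖ {x94}) = ∅, so x is NOT a limit point.
  x = x95: open {x92, x95} ∋ x has {x92, x95} ∩ (A ∖ {x95}) = ∅, so x is NOT a limit point.
Collecting: A' = ∅.


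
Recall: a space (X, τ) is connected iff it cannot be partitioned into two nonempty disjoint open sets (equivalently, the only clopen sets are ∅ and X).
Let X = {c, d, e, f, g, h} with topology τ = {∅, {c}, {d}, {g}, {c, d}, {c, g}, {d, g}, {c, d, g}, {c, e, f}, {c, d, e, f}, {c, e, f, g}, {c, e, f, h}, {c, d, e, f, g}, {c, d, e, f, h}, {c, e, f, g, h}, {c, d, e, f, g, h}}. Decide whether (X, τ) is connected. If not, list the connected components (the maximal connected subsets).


(X, τ) is disconnected; components = [{d}, {g}, {c, e, f, h}].

Find clopen sets (U ∈ τ with X ∖ U ∈ τ):
  U = ∅, X ∖ U = {c, d, e, f, g, h} — both open, so U is clopen.
  U = {d}, X ∖ U = {c, e, f, g, h} — both open, so U is clopen.
  U = {g}, X ∖ U = {c, d, e, f, h} — both open, so U is clopen.
  U = {d, g}, X ∖ U = {c, e, f, h} — both open, so U is clopen.
  U = {c, e, f, h}, X ∖ U = {d, g} — both open, so U is clopen.
  U = {c, d, e, f, h}, X ∖ U = {g} — both open, so U is clopen.
  U = {c, e, f, g, h}, X ∖ U = {d} — both open, so U is clopen.
  U = {c, d, e, f, g, h}, X ∖ U = ∅ — both open, so U is clopen.
Nontrivial clopen(s) exist: e.g. {c, e, f, h}. So (X, τ) is disconnected.
Compute connected components by grouping points that agree on all clopens:
  component: {d}
  component: {g}
  component: {c, e, f, h}


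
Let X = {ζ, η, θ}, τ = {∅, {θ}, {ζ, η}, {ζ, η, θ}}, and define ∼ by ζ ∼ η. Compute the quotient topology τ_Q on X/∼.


X/∼ = {[ζ=η], [θ]}; |τ_Q| = 4.

Equivalence classes: [ζ=η], [θ].
Quotient map π: X → X/∼ sends ζ ↦ [ζ=η], η ↦ [ζ=η], θ ↦ [θ].
For each subset V ⊆ X/∼, compute π^{-1}(V) ⊆ X and check whether π^{-1}(V) ∈ τ. V is open in τ_Q iff π^{-1}(V) ∈ τ.
  V = {}: π^{-1}(V) = ∅ ∈ τ ✓.
  V = {[ζ=η]}: π^{-1}(V) = {ζ, η} ∈ τ ✓.
  V = {[θ]}: π^{-1}(V) = {θ} ∈ τ ✓.
  V = {[ζ=η], [θ]}: π^{-1}(V) = {ζ, η, θ} ∈ τ ✓.
Open sets in the quotient: τ_Q = {{}, {[ζ=η]}, {[θ]}, {[ζ=η], [θ]}} (4 elements).


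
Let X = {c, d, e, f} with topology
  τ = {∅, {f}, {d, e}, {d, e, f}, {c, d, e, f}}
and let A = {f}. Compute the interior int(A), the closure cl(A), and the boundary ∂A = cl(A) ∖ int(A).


int(A) = {f}, cl(A) = {c, f}, ∂A = {c}.

Closed sets in (X, τ) are complements of opens:
  closed(X, τ) = {∅, {c}, {c, f}, {c, d, e}, {c, d, e, f}}.
int(A) = ⋃ {U ∈ τ : U ⊆ A}. Opens contained in A: ∅, {f}.
Taking the union of these: int(A) = {f}.
cl(A) = ⋂ {C closed : A ⊆ C}. Closed sets containing A: {c, f}, {c, d, e, f}.
Intersecting these: cl(A) = {c, f}.
∂A = cl(A) ∖ int(A) = {c, f} ∖ {f} = {c}.


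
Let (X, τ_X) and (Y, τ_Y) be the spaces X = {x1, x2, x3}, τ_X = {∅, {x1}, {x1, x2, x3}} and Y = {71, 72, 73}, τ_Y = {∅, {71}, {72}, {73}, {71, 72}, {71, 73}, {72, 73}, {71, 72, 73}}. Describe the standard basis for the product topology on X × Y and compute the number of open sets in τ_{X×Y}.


Basis B = {∅ × ∅, {x1} × {71}, {x1} × {72}, {x1} × {73}, {x1} × {71, 72}, {x1} × {71, 73}, {x1} × {72, 73}, {x1} × {71, 72, 73}, {x1, x2, x3} × {71}, {x1, x2, x3} × {72}, {x1, x2, x3} × {73}, {x1, x2, x3} × {71, 72}, {x1, x2, x3} × {71, 73}, {x1, x2, x3} × {72, 73}, {x1, x2, x3} × {71, 72, 73}}; |τ_{X×Y}| = 27.

Enumerate products U × V with U ∈ τ_X, V ∈ τ_Y (deduplicated):
  ∅ × ∅ = {} (∅)
  {x1} × {71} = {(x1,71)}
  {x1} × {72} = {(x1,72)}
  {x1} × {73} = {(x1,73)}
  {x1} × {71, 72} = {(x1,71), (x1,72)}
  {x1} × {71, 73} = {(x1,71), (x1,73)}
  {x1} × {72, 73} = {(x1,72), (x1,73)}
  {x1} × {71, 72, 73} = {(x1,71), (x1,72), (x1,73)}
  {x1, x2, x3} × {71} = {(x1,71), (x2,71), (x3,71)}
  {x1, x2, x3} × {72} = {(x1,72), (x2,72), (x3,72)}
  {x1, x2, x3} × {73} = {(x1,73), (x2,73), (x3,73)}
  {x1, x2, x3} × {71, 72} = {(x1,71), (x1,72), (x2,71), (x2,72), (x3,71), (x3,72)}
  {x1, x2, x3} × {71, 73} = {(x1,71), (x1,73), (x2,71), (x2,73), (x3,71), (x3,73)}
  {x1, x2, x3} × {72, 73} = {(x1,72), (x1,73), (x2,72), (x2,73), (x3,72), (x3,73)}
  {x1, x2, x3} × {71, 72, 73} = {(x1,71), (x1,72), (x1,73), (x2,71), (x2,72), (x2,73), (x3,71), (x3,72), (x3,73)}
These 15 distinct sets form the basis B.
Close under arbitrary unions to get τ_{X×Y}; counting gives |τ_{X×Y}| = 27.


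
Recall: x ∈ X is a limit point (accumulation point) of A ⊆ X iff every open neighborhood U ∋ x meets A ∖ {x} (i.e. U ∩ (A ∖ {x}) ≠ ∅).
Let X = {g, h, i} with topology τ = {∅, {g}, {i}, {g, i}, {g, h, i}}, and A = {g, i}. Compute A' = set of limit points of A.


A' = {h}

For each x ∈ X, list the open sets U ∈ τ with x ∈ U, then check whether U ∩ (A ∖ {x}) ≠ ∅ for every such U.
  x = g: open {g} ∋ x has {g} ∩ (A ∖ {g}) = ∅, so x is NOT a limit point.
  x = h: opens ∋ x are {g, h, i}; each meets A ∖ {h}, so x IS a limit point.
  x = i: open {i} ∋ x has {i} ∩ (A ∖ {i}) = ∅, so x is NOT a limit point.
Collecting: A' = {h}.


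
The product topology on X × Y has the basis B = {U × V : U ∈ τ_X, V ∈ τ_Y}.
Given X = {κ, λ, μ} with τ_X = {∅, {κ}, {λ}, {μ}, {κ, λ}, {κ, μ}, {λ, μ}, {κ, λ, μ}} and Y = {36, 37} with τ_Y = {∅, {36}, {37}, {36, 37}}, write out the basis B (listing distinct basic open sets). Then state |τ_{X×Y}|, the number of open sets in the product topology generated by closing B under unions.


Basis B = {∅ × ∅, {κ} × {36}, {κ} × {37}, {λ} × {36}, {λ} × {37}, {μ} × {36}, {μ} × {37}, {κ} × {36, 37}, {κ, λ} × {36}, {κ, μ} × {36}, {κ, λ} × {37}, {κ, μ} × {37}, {λ} × {36, 37}, {λ, μ} × {36}, {λ, μ} × {37}, {μ} × {36, 37}, {κ, λ, μ} × {36}, {κ, λ, μ} × {37}, {κ, λ} × {36, 37}, {κ, μ} × {36, 37}, {λ, μ} × {36, 37}, {κ, λ, μ} × {36, 37}}; |τ_{X×Y}| = 64.

Enumerate products U × V with U ∈ τ_X, V ∈ τ_Y (deduplicated):
  ∅ × ∅ = {} (∅)
  {κ} × {36} = {(κ,36)}
  {κ} × {37} = {(κ,37)}
  {λ} × {36} = {(λ,36)}
  {λ} × {37} = {(λ,37)}
  {μ} × {36} = {(μ,36)}
  {μ} × {37} = {(μ,37)}
  {κ} × {36, 37} = {(κ,36), (κ,37)}
  {κ, λ} × {36} = {(κ,36), (λ,36)}
  {κ, μ} × {36} = {(κ,36), (μ,36)}
  {κ, λ} × {37} = {(κ,37), (λ,37)}
  {κ, μ} × {37} = {(κ,37), (μ,37)}
  {λ} × {36, 37} = {(λ,36), (λ,37)}
  {λ, μ} × {36} = {(λ,36), (μ,36)}
  {λ, μ} × {37} = {(λ,37), (μ,37)}
  {μ} × {36, 37} = {(μ,36), (μ,37)}
  {κ, λ, μ} × {36} = {(κ,36), (λ,36), (μ,36)}
  {κ, λ, μ} × {37} = {(κ,37), (λ,37), (μ,37)}
  {κ, λ} × {36, 37} = {(κ,36), (κ,37), (λ,36), (λ,37)}
  {κ, μ} × {36, 37} = {(κ,36), (κ,37), (μ,36), (μ,37)}
  {λ, μ} × {36, 37} = {(λ,36), (λ,37), (μ,36), (μ,37)}
  {κ, λ, μ} × {36, 37} = {(κ,36), (κ,37), (λ,36), (λ,37), (μ,36), (μ,37)}
These 22 distinct sets form the basis B.
Close under arbitrary unions to get τ_{X×Y}; counting gives |τ_{X×Y}| = 64.


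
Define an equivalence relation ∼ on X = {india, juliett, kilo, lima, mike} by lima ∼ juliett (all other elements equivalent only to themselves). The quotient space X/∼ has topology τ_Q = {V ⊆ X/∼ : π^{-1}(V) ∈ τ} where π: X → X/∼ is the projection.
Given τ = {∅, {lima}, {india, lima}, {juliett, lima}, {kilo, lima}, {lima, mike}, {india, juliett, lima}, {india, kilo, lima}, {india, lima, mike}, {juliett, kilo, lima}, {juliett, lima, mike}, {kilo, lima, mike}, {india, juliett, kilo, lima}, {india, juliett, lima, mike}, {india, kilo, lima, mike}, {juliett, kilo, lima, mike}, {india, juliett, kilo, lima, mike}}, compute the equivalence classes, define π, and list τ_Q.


X/∼ = {[india], [juliett=lima], [kilo], [mike]}; |τ_Q| = 9.

Equivalence classes: [india], [juliett=lima], [kilo], [mike].
Quotient map π: X → X/∼ sends india ↦ [india], juliett ↦ [juliett=lima], kilo ↦ [kilo], lima ↦ [juliett=lima], mike ↦ [mike].
For each subset V ⊆ X/∼, compute π^{-1}(V) ⊆ X and check whether π^{-1}(V) ∈ τ. V is open in τ_Q iff π^{-1}(V) ∈ τ.
  V = {}: π^{-1}(V) = ∅ ∈ τ ✓.
  V = {[india]}: π^{-1}(V) = {india} ∉ τ ✗.
  V = {[juliett=lima]}: π^{-1}(V) = {juliett, lima} ∈ τ ✓.
  V = {[india], [juliett=lima]}: π^{-1}(V) = {india, juliett, lima} ∈ τ ✓.
  V = {[kilo]}: π^{-1}(V) = {kilo} ∉ τ ✗.
  V = {[india], [kilo]}: π^{-1}(V) = {india, kilo} ∉ τ ✗.
  V = {[juliett=lima], [kilo]}: π^{-1}(V) = {juliett, kilo, lima} ∈ τ ✓.
  V = {[india], [juliett=lima], [kilo]}: π^{-1}(V) = {india, juliett, kilo, lima} ∈ τ ✓.
  V = {[mike]}: π^{-1}(V) = {mike} ∉ τ ✗.
  V = {[india], [mike]}: π^{-1}(V) = {india, mike} ∉ τ ✗.
  V = {[juliett=lima], [mike]}: π^{-1}(V) = {juliett, lima, mike} ∈ τ ✓.
  V = {[india], [juliett=lima], [mike]}: π^{-1}(V) = {india, juliett, lima, mike} ∈ τ ✓.
  V = {[kilo], [mike]}: π^{-1}(V) = {kilo, mike} ∉ τ ✗.
  V = {[india], [kilo], [mike]}: π^{-1}(V) = {india, kilo, mike} ∉ τ ✗.
  V = {[juliett=lima], [kilo], [mike]}: π^{-1}(V) = {juliett, kilo, lima, mike} ∈ τ ✓.
  V = {[india], [juliett=lima], [kilo], [mike]}: π^{-1}(V) = {india, juliett, kilo, lima, mike} ∈ τ ✓.
Open sets in the quotient: τ_Q = {{}, {[juliett=lima]}, {[india], [juliett=lima]}, {[juliett=lima], [kilo]}, {[india], [juliett=lima], [kilo]}, {[juliett=lima], [mike]}, {[india], [juliett=lima], [mike]}, {[juliett=lima], [kilo], [mike]}, {[india], [juliett=lima], [kilo], [mike]}} (9 elements).


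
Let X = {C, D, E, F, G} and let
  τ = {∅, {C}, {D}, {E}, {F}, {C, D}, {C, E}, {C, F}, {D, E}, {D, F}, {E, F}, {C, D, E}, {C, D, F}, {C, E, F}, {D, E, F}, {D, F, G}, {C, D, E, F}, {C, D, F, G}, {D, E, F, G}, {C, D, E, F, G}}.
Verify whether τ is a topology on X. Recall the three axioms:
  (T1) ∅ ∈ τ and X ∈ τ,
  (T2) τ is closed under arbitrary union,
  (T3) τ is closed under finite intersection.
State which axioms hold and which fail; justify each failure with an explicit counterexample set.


τ IS a topology on X.

Axiom (T1): ∅ ∈ τ? Yes; X ∈ τ? Yes.
Axiom (T2/T3): check pairwise unions and intersections of members of τ.
All pairwise intersections and unions checked — each lies in τ. Therefore τ satisfies (T1), (T2), (T3): it IS a topology on X.


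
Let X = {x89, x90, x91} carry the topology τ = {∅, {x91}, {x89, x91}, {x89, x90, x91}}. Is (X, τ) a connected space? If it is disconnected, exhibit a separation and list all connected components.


(X, τ) is connected.

Find clopen sets (U ∈ τ with X ∖ U ∈ τ):
  U = ∅, X ∖ U = {x89, x90, x91} — both open, so U is clopen.
  U = {x89, x90, x91}, X ∖ U = ∅ — both open, so U is clopen.
Only trivial clopens (∅ and X) exist, so (X, τ) is connected.
Compute connected components by grouping points that agree on all clopens:
  component: {x89, x90, x91}


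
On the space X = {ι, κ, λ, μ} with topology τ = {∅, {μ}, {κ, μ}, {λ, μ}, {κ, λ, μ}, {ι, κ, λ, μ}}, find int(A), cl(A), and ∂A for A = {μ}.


int(A) = {μ}, cl(A) = {ι, κ, λ, μ}, ∂A = {ι, κ, λ}.

Closed sets in (X, τ) are complements of opens:
  closed(X, τ) = {∅, {ι}, {ι, κ}, {ι, λ}, {ι, κ, λ}, {ι, κ, λ, μ}}.
int(A) = ⋃ {U ∈ τ : U ⊆ A}. Opens contained in A: ∅, {μ}.
Taking the union of these: int(A) = {μ}.
cl(A) = ⋂ {C closed : A ⊆ C}. Closed sets containing A: {ι, κ, λ, μ}.
Intersecting these: cl(A) = {ι, κ, λ, μ}.
∂A = cl(A) ∖ int(A) = {ι, κ, λ, μ} ∖ {μ} = {ι, κ, λ}.


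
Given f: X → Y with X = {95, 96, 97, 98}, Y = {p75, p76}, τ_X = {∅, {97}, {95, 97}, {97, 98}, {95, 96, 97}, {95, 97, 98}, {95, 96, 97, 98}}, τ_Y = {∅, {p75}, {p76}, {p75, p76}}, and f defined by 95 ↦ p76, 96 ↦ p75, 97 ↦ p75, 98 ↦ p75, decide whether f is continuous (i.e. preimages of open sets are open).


f is NOT continuous.

Compute f^{-1}(U) for each U ∈ τ_Y:
  U = ∅: f^{-1}(U) = ∅ ∈ τ_X ✓.
  U = {p75}: f^{-1}(U) = {96, 97, 98} ∉ τ_X ✗.
  U = {p76}: f^{-1}(U) = {95} ∉ τ_X ✗.
  U = {p75, p76}: f^{-1}(U) = {95, 96, 97, 98} ∈ τ_X ✓.
Found U = {p75} with f^{-1}(U) = {96, 97, 98} not in τ_X. Therefore f is NOT continuous.


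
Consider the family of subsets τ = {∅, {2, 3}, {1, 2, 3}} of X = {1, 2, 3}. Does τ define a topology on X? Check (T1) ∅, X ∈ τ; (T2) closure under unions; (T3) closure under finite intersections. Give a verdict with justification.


τ IS a topology on X.

Axiom (T1): ∅ ∈ τ? Yes; X ∈ τ? Yes.
Axiom (T2/T3): check pairwise unions and intersections of members of τ.
All pairwise intersections and unions checked — each lies in τ. Therefore τ satisfies (T1), (T2), (T3): it IS a topology on X.


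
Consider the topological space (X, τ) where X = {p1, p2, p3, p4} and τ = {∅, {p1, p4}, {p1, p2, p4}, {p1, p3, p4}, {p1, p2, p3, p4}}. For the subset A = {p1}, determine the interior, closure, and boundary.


int(A) = ∅, cl(A) = {p1, p2, p3, p4}, ∂A = {p1, p2, p3, p4}.

Closed sets in (X, τ) are complements of opens:
  closed(X, τ) = {∅, {p2}, {p3}, {p2, p3}, {p1, p2, p3, p4}}.
int(A) = ⋃ {U ∈ τ : U ⊆ A}. Opens contained in A: ∅.
Taking the union of these: int(A) = ∅.
cl(A) = ⋂ {C closed : A ⊆ C}. Closed sets containing A: {p1, p2, p3, p4}.
Intersecting these: cl(A) = {p1, p2, p3, p4}.
∂A = cl(A) ∖ int(A) = {p1, p2, p3, p4} ∖ ∅ = {p1, p2, p3, p4}.


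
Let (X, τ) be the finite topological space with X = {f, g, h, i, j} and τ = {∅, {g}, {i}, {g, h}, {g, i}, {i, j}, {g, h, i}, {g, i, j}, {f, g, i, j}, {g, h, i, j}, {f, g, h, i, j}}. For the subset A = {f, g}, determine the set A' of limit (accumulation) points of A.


A' = {f, h}

For each x ∈ X, list the open sets U ∈ τ with x ∈ U, then check whether U ∩ (A ∖ {x}) ≠ ∅ for every such U.
  x = f: opens ∋ x are {f, g, i, j}, {f, g, h, i, j}; each meets A ∖ {f}, so x IS a limit point.
  x = g: open {g} ∋ x has {g} ∩ (A ∖ {g}) = ∅, so x is NOT a limit point.
  x = h: opens ∋ x are {g, h}, {g, h, i}, {g, h, i, j}, {f, g, h, i, j}; each meets A ∖ {h}, so x IS a limit point.
  x = i: open {i} ∋ x has {i} ∩ (A ∖ {i}) = ∅, so x is NOT a limit point.
  x = j: open {i, j} ∋ x has {i, j} ∩ (A ∖ {j}) = ∅, so x is NOT a limit point.
Collecting: A' = {f, h}.


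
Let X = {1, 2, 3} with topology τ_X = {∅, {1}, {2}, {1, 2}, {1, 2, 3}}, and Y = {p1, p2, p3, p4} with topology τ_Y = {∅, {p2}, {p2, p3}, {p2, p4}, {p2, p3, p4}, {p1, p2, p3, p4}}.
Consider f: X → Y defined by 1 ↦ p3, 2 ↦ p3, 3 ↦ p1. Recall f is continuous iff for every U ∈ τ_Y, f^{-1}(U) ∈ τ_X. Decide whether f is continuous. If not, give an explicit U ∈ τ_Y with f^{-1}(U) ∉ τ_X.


f IS continuous.

Compute f^{-1}(U) for each U ∈ τ_Y:
  U = ∅: f^{-1}(U) = ∅ ∈ τ_X ✓.
  U = {p2}: f^{-1}(U) = ∅ ∈ τ_X ✓.
  U = {p2, p3}: f^{-1}(U) = {1, 2} ∈ τ_X ✓.
  U = {p2, p4}: f^{-1}(U) = ∅ ∈ τ_X ✓.
  U = {p2, p3, p4}: f^{-1}(U) = {1, 2} ∈ τ_X ✓.
  U = {p1, p2, p3, p4}: f^{-1}(U) = {1, 2, 3} ∈ τ_X ✓.
Every preimage lies in τ_X, so f IS continuous.


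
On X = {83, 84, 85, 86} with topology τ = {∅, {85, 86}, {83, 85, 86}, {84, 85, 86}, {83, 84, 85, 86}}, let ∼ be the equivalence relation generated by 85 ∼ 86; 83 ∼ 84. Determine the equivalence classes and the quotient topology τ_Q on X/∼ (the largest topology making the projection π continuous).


X/∼ = {[83=84], [85=86]}; |τ_Q| = 3.

Equivalence classes: [83=84], [85=86].
Quotient map π: X → X/∼ sends 83 ↦ [83=84], 84 ↦ [83=84], 85 ↦ [85=86], 86 ↦ [85=86].
For each subset V ⊆ X/∼, compute π^{-1}(V) ⊆ X and check whether π^{-1}(V) ∈ τ. V is open in τ_Q iff π^{-1}(V) ∈ τ.
  V = {}: π^{-1}(V) = ∅ ∈ τ ✓.
  V = {[83=84]}: π^{-1}(V) = {83, 84} ∉ τ ✗.
  V = {[85=86]}: π^{-1}(V) = {85, 86} ∈ τ ✓.
  V = {[83=84], [85=86]}: π^{-1}(V) = {83, 84, 85, 86} ∈ τ ✓.
Open sets in the quotient: τ_Q = {{}, {[85=86]}, {[83=84], [85=86]}} (3 elements).


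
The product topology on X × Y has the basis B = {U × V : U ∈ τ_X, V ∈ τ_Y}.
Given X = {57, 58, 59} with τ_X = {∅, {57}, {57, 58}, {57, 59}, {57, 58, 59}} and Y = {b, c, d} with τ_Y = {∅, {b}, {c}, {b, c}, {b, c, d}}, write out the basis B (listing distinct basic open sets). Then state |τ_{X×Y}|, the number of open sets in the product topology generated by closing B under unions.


Basis B = {∅ × ∅, {57} × {b}, {57} × {c}, {57} × {b, c}, {57, 58} × {b}, {57, 59} × {b}, {57, 58} × {c}, {57, 59} × {c}, {57} × {b, c, d}, {57, 58, 59} × {b}, {57, 58, 59} × {c}, {57, 58} × {b, c}, {57, 59} × {b, c}, {57, 58} × {b, c, d}, {57, 59} × {b, c, d}, {57, 58, 59} × {b, c}, {57, 58, 59} × {b, c, d}}; |τ_{X×Y}| = 50.

Enumerate products U × V with U ∈ τ_X, V ∈ τ_Y (deduplicated):
  ∅ × ∅ = {} (∅)
  {57} × {b} = {(57,b)}
  {57} × {c} = {(57,c)}
  {57} × {b, c} = {(57,b), (57,c)}
  {57, 58} × {b} = {(57,b), (58,b)}
  {57, 59} × {b} = {(57,b), (59,b)}
  {57, 58} × {c} = {(57,c), (58,c)}
  {57, 59} × {c} = {(57,c), (59,c)}
  {57} × {b, c, d} = {(57,b), (57,c), (57,d)}
  {57, 58, 59} × {b} = {(57,b), (58,b), (59,b)}
  {57, 58, 59} × {c} = {(57,c), (58,c), (59,c)}
  {57, 58} × {b, c} = {(57,b), (57,c), (58,b), (58,c)}
  {57, 59} × {b, c} = {(57,b), (57,c), (59,b), (59,c)}
  {57, 58} × {b, c, d} = {(57,b), (57,c), (57,d), (58,b), (58,c), (58,d)}
  {57, 59} × {b, c, d} = {(57,b), (57,c), (57,d), (59,b), (59,c), (59,d)}
  {57, 58, 59} × {b, c} = {(57,b), (57,c), (58,b), (58,c), (59,b), (59,c)}
  {57, 58, 59} × {b, c, d} = {(57,b), (57,c), (57,d), (58,b), (58,c), (58,d), (59,b), (59,c), (59,d)}
These 17 distinct sets form the basis B.
Close under arbitrary unions to get τ_{X×Y}; counting gives |τ_{X×Y}| = 50.


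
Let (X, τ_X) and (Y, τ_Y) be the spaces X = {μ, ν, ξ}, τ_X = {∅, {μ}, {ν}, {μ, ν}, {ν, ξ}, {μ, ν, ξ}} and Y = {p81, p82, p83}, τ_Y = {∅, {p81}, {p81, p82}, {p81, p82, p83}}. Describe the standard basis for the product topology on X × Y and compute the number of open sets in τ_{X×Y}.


Basis B = {∅ × ∅, {μ} × {p81}, {ν} × {p81}, {μ} × {p81, p82}, {μ, ν} × {p81}, {ν} × {p81, p82}, {ν, ξ} × {p81}, {μ} × {p81, p82, p83}, {μ, ν, ξ} × {p81}, {ν} × {p81, p82, p83}, {μ, ν} × {p81, p82}, {ν, ξ} × {p81, p82}, {μ, ν} × {p81, p82, p83}, {μ, ν, ξ} × {p81, p82}, {ν, ξ} × {p81, p82, p83}, {μ, ν, ξ} × {p81, p82, p83}}; |τ_{X×Y}| = 40.

Enumerate products U × V with U ∈ τ_X, V ∈ τ_Y (deduplicated):
  ∅ × ∅ = {} (∅)
  {μ} × {p81} = {(μ,p81)}
  {ν} × {p81} = {(ν,p81)}
  {μ} × {p81, p82} = {(μ,p81), (μ,p82)}
  {μ, ν} × {p81} = {(μ,p81), (ν,p81)}
  {ν} × {p81, p82} = {(ν,p81), (ν,p82)}
  {ν, ξ} × {p81} = {(ν,p81), (ξ,p81)}
  {μ} × {p81, p82, p83} = {(μ,p81), (μ,p82), (μ,p83)}
  {μ, ν, ξ} × {p81} = {(μ,p81), (ν,p81), (ξ,p81)}
  {ν} × {p81, p82, p83} = {(ν,p81), (ν,p82), (ν,p83)}
  {μ, ν} × {p81, p82} = {(μ,p81), (μ,p82), (ν,p81), (ν,p82)}
  {ν, ξ} × {p81, p82} = {(ν,p81), (ν,p82), (ξ,p81), (ξ,p82)}
  {μ, ν} × {p81, p82, p83} = {(μ,p81), (μ,p82), (μ,p83), (ν,p81), (ν,p82), (ν,p83)}
  {μ, ν, ξ} × {p81, p82} = {(μ,p81), (μ,p82), (ν,p81), (ν,p82), (ξ,p81), (ξ,p82)}
  {ν, ξ} × {p81, p82, p83} = {(ν,p81), (ν,p82), (ν,p83), (ξ,p81), (ξ,p82), (ξ,p83)}
  {μ, ν, ξ} × {p81, p82, p83} = {(μ,p81), (μ,p82), (μ,p83), (ν,p81), (ν,p82), (ν,p83), (ξ,p81), (ξ,p82), (ξ,p83)}
These 16 distinct sets form the basis B.
Close under arbitrary unions to get τ_{X×Y}; counting gives |τ_{X×Y}| = 40.


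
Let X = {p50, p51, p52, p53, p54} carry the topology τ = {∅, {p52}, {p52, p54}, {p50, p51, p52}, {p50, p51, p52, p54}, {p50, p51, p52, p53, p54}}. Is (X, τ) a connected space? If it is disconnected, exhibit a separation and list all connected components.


(X, τ) is connected.

Find clopen sets (U ∈ τ with X ∖ U ∈ τ):
  U = ∅, X ∖ U = {p50, p51, p52, p53, p54} — both open, so U is clopen.
  U = {p50, p51, p52, p53, p54}, X ∖ U = ∅ — both open, so U is clopen.
Only trivial clopens (∅ and X) exist, so (X, τ) is connected.
Compute connected components by grouping points that agree on all clopens:
  component: {p50, p51, p52, p53, p54}


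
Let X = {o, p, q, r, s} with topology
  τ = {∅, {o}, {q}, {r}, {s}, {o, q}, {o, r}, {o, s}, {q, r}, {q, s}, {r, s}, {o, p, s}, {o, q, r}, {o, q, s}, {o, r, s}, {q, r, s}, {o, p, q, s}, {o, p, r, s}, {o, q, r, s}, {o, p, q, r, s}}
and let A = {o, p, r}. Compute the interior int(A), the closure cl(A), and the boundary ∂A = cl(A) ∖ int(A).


int(A) = {o, r}, cl(A) = {o, p, r}, ∂A = {p}.

Closed sets in (X, τ) are complements of opens:
  closed(X, τ) = {∅, {p}, {q}, {r}, {o, p}, {p, q}, {p, r}, {p, s}, {q, r}, {o, p, q}, {o, p, r}, {o, p, s}, {p, q, r}, {p, q, s}, {p, r, s}, {o, p, q, r}, {o, p, q, s}, {o, p, r, s}, {p, q, r, s}, {o, p, q, r, s}}.
int(A) = ⋃ {U ∈ τ : U ⊆ A}. Opens contained in A: ∅, {o}, {r}, {o, r}.
Taking the union of these: int(A) = {o, r}.
cl(A) = ⋂ {C closed : A ⊆ C}. Closed sets containing A: {o, p, r}, {o, p, q, r}, {o, p, r, s}, {o, p, q, r, s}.
Intersecting these: cl(A) = {o, p, r}.
∂A = cl(A) ∖ int(A) = {o, p, r} ∖ {o, r} = {p}.


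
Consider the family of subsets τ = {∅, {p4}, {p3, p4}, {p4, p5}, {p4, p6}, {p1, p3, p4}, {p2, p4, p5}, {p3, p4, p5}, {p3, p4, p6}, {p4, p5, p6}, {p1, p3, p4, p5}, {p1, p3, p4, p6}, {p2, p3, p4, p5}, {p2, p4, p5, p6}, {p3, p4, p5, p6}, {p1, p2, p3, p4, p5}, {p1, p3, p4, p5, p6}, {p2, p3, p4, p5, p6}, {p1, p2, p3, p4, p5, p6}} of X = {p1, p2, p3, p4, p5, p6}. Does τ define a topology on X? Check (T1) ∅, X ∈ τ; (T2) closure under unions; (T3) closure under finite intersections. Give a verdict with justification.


τ IS a topology on X.

Axiom (T1): ∅ ∈ τ? Yes; X ∈ τ? Yes.
Axiom (T2/T3): check pairwise unions and intersections of members of τ.
All pairwise intersections and unions checked — each lies in τ. Therefore τ satisfies (T1), (T2), (T3): it IS a topology on X.


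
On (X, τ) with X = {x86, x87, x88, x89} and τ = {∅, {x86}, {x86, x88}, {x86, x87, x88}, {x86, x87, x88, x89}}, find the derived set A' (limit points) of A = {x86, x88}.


A' = {x87, x88, x89}

For each x ∈ X, list the open sets U ∈ τ with x ∈ U, then check whether U ∩ (A ∖ {x}) ≠ ∅ for every such U.
  x = x86: open {x86} ∋ x has {x86} ∩ (A ∖ {x86}) = ∅, so x is NOT a limit point.
  x = x87: opens ∋ x are {x86, x87, x88}, {x86, x87, x88, x89}; each meets A ∖ {x87}, so x IS a limit point.
  x = x88: opens ∋ x are {x86, x88}, {x86, x87, x88}, {x86, x87, x88, x89}; each meets A ∖ {x88}, so x IS a limit point.
  x = x89: opens ∋ x are {x86, x87, x88, x89}; each meets A ∖ {x89}, so x IS a limit point.
Collecting: A' = {x87, x88, x89}.


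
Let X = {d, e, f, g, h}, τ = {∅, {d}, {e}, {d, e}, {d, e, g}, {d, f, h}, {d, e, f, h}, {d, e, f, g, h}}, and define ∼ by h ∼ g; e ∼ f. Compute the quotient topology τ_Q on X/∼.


X/∼ = {[d], [e=f], [g=h]}; |τ_Q| = 3.

Equivalence classes: [d], [e=f], [g=h].
Quotient map π: X → X/∼ sends d ↦ [d], e ↦ [e=f], f ↦ [e=f], g ↦ [g=h], h ↦ [g=h].
For each subset V ⊆ X/∼, compute π^{-1}(V) ⊆ X and check whether π^{-1}(V) ∈ τ. V is open in τ_Q iff π^{-1}(V) ∈ τ.
  V = {}: π^{-1}(V) = ∅ ∈ τ ✓.
  V = {[d]}: π^{-1}(V) = {d} ∈ τ ✓.
  V = {[e=f]}: π^{-1}(V) = {e, f} ∉ τ ✗.
  V = {[d], [e=f]}: π^{-1}(V) = {d, e, f} ∉ τ ✗.
  V = {[g=h]}: π^{-1}(V) = {g, h} ∉ τ ✗.
  V = {[d], [g=h]}: π^{-1}(V) = {d, g, h} ∉ τ ✗.
  V = {[e=f], [g=h]}: π^{-1}(V) = {e, f, g, h} ∉ τ ✗.
  V = {[d], [e=f], [g=h]}: π^{-1}(V) = {d, e, f, g, h} ∈ τ ✓.
Open sets in the quotient: τ_Q = {{}, {[d]}, {[d], [e=f], [g=h]}} (3 elements).


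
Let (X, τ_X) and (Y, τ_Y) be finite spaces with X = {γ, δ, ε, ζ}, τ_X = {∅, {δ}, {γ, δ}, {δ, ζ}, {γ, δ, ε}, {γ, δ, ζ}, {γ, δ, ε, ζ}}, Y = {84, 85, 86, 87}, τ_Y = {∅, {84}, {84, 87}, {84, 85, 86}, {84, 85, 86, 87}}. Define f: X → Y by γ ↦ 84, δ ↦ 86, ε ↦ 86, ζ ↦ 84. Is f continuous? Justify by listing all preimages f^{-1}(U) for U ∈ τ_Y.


f is NOT continuous.

Compute f^{-1}(U) for each U ∈ τ_Y:
  U = ∅: f^{-1}(U) = ∅ ∈ τ_X ✓.
  U = {84}: f^{-1}(U) = {γ, ζ} ∉ τ_X ✗.
  U = {84, 87}: f^{-1}(U) = {γ, ζ} ∉ τ_X ✗.
  U = {84, 85, 86}: f^{-1}(U) = {γ, δ, ε, ζ} ∈ τ_X ✓.
  U = {84, 85, 86, 87}: f^{-1}(U) = {γ, δ, ε, ζ} ∈ τ_X ✓.
Found U = {84} with f^{-1}(U) = {γ, ζ} not in τ_X. Therefore f is NOT continuous.


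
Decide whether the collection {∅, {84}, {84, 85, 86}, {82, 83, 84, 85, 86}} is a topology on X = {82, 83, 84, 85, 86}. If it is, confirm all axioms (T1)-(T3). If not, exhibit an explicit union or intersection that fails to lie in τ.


τ IS a topology on X.

Axiom (T1): ∅ ∈ τ? Yes; X ∈ τ? Yes.
Axiom (T2/T3): check pairwise unions and intersections of members of τ.
All pairwise intersections and unions checked — each lies in τ. Therefore τ satisfies (T1), (T2), (T3): it IS a topology on X.


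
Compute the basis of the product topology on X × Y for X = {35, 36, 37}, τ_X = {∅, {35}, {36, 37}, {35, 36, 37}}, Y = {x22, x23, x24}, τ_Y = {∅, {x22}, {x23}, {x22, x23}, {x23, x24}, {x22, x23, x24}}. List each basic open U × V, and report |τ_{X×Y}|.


Basis B = {∅ × ∅, {35} × {x22}, {35} × {x23}, {35} × {x22, x23}, {35} × {x23, x24}, {36, 37} × {x22}, {36, 37} × {x23}, {35} × {x22, x23, x24}, {35, 36, 37} × {x22}, {35, 36, 37} × {x23}, {36, 37} × {x22, x23}, {36, 37} × {x23, x24}, {35, 36, 37} × {x22, x23}, {35, 36, 37} × {x23, x24}, {36, 37} × {x22, x23, x24}, {35, 36, 37} × {x22, x23, x24}}; |τ_{X×Y}| = 36.

Enumerate products U × V with U ∈ τ_X, V ∈ τ_Y (deduplicated):
  ∅ × ∅ = {} (∅)
  {35} × {x22} = {(35,x22)}
  {35} × {x23} = {(35,x23)}
  {35} × {x22, x23} = {(35,x22), (35,x23)}
  {35} × {x23, x24} = {(35,x23), (35,x24)}
  {36, 37} × {x22} = {(36,x22), (37,x22)}
  {36, 37} × {x23} = {(36,x23), (37,x23)}
  {35} × {x22, x23, x24} = {(35,x22), (35,x23), (35,x24)}
  {35, 36, 37} × {x22} = {(35,x22), (36,x22), (37,x22)}
  {35, 36, 37} × {x23} = {(35,x23), (36,x23), (37,x23)}
  {36, 37} × {x22, x23} = {(36,x22), (36,x23), (37,x22), (37,x23)}
  {36, 37} × {x23, x24} = {(36,x23), (36,x24), (37,x23), (37,x24)}
  {35, 36, 37} × {x22, x23} = {(35,x22), (35,x23), (36,x22), (36,x23), (37,x22), (37,x23)}
  {35, 36, 37} × {x23, x24} = {(35,x23), (35,x24), (36,x23), (36,x24), (37,x23), (37,x24)}
  {36, 37} × {x22, x23, x24} = {(36,x22), (36,x23), (36,x24), (37,x22), (37,x23), (37,x24)}
  {35, 36, 37} × {x22, x23, x24} = {(35,x22), (35,x23), (35,x24), (36,x22), (36,x23), (36,x24), (37,x22), (37,x23), (37,x24)}
These 16 distinct sets form the basis B.
Close under arbitrary unions to get τ_{X×Y}; counting gives |τ_{X×Y}| = 36.


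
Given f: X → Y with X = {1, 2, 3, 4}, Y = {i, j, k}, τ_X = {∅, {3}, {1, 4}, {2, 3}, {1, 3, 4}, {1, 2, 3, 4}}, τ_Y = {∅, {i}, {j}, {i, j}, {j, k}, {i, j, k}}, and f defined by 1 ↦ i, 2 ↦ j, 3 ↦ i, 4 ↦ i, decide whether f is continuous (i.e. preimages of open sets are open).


f is NOT continuous.

Compute f^{-1}(U) for each U ∈ τ_Y:
  U = ∅: f^{-1}(U) = ∅ ∈ τ_X ✓.
  U = {i}: f^{-1}(U) = {1, 3, 4} ∈ τ_X ✓.
  U = {j}: f^{-1}(U) = {2} ∉ τ_X ✗.
  U = {i, j}: f^{-1}(U) = {1, 2, 3, 4} ∈ τ_X ✓.
  U = {j, k}: f^{-1}(U) = {2} ∉ τ_X ✗.
  U = {i, j, k}: f^{-1}(U) = {1, 2, 3, 4} ∈ τ_X ✓.
Found U = {j} with f^{-1}(U) = {2} not in τ_X. Therefore f is NOT continuous.


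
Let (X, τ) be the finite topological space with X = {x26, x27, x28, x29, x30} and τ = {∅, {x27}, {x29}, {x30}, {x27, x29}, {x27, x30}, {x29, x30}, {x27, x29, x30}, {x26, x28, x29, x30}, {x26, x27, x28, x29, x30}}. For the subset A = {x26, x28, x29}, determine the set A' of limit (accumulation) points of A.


A' = {x26, x28}

For each x ∈ X, list the open sets U ∈ τ with x ∈ U, then check whether U ∩ (A ∖ {x}) ≠ ∅ for every such U.
  x = x26: opens ∋ x are {x26, x28, x29, x30}, {x26, x27, x28, x29, x30}; each meets A ∖ {x26}, so x IS a limit point.
  x = x27: open {x27} ∋ x has {x27} ∩ (A ∖ {x27}) = ∅, so x is NOT a limit point.
  x = x28: opens ∋ x are {x26, x28, x29, x30}, {x26, x27, x28, x29, x30}; each meets A ∖ {x28}, so x IS a limit point.
  x = x29: open {x29} ∋ x has {x29} ∩ (A ∖ {x29}) = ∅, so x is NOT a limit point.
  x = x30: open {x30} ∋ x has {x30} ∩ (A ∖ {x30}) = ∅, so x is NOT a limit point.
Collecting: A' = {x26, x28}.
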